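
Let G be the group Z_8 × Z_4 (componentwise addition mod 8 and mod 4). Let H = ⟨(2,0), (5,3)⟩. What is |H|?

|⟨(2,0)⟩| = 4 and |⟨(5,3)⟩| = 8, so |H| is a multiple of lcm(4, 8) = 8 and divides |G| = 32.
Closing under the operation: H = {(0,0), (0,2), (1,1), (1,3), (2,0), (2,2), (3,1), (3,3), (4,0), (4,2), (5,1), (5,3), (6,0), (6,2), (7,1), (7,3)}, so |H| = 16.

16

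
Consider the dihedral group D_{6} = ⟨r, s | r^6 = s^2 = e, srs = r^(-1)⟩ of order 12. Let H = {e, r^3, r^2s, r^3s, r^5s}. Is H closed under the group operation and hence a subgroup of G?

No

|H| = 5 does not divide |G| = 12, so by Lagrange H is not a subgroup.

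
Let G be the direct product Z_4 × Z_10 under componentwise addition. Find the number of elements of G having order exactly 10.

12

An element (a,b) has order lcm(ord(a), ord(b)); count pairs with lcm equal to 10.
Enumerating gives 12 such elements.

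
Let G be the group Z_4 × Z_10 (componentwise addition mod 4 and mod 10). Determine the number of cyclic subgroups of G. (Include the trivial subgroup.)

Each element a generates a cyclic subgroup ⟨a⟩; distinct elements may generate the same one (a cyclic group of order d has φ(d) generators).
Cyclic subgroups by order — order 1: 1; order 2: 3; order 4: 2; order 5: 1; order 10: 3; order 20: 2.
Total: 12.

12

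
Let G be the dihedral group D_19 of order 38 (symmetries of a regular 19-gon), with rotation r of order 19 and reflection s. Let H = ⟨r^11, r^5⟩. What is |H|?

|⟨r^11⟩| = 19 and |⟨r^5⟩| = 19, so |H| is a multiple of lcm(19, 19) = 19 and divides |G| = 38.
Closing under the operation: H = {e, r, r^2, r^3, r^4, r^5, r^6, r^7, r^8, r^9, r^10, r^11, r^12, r^13, r^14, r^15, r^16, r^17, r^18}, so |H| = 19.

19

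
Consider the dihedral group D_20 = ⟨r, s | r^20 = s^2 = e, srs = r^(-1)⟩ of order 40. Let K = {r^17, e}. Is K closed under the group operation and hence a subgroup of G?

No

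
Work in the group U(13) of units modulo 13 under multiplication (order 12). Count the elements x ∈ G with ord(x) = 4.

The elements of order 4 are: 5, 8.
That's 2.

2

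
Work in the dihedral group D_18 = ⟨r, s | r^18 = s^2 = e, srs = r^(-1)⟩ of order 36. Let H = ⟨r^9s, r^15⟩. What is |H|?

12

|⟨r^9s⟩| = 2 and |⟨r^15⟩| = 6, so |H| is a multiple of lcm(2, 6) = 6 and divides |G| = 36.
Closing under the operation: H = {e, r^3, r^6, r^9, r^12, r^15, s, r^3s, r^6s, r^9s, r^12s, r^15s}, so |H| = 12.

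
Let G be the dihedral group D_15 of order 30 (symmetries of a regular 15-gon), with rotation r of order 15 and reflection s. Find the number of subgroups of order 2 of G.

|G| = 30 and 2 | 30, so subgroups of order 2 are possible by Lagrange.
The subgroups of order 2 are: {e, r^10s}; {e, r^11s}; {e, r^12s}; {e, r^13s}; … (15 in all).
So G has 15 subgroups of order 2.

15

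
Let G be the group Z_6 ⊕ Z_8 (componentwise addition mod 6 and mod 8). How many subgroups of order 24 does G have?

3

|G| = 48 and 24 | 48, so subgroups of order 24 are possible by Lagrange.
The subgroups of order 24 are: {(0,0), (0,1), (0,2), (0,3), (0,4), (0,5), (0,6), (0,7), (2,0), (2,1), (2,2), (2,3), (2,4), (2,5), (2,6), (2,7), (4,0), (4,1), (4,2), (4,3), (4,4), (4,5), (4,6), (4,7)}; {(0,0), (0,2), (0,4), (0,6), (1,0), (1,2), (1,4), (1,6), (2,0), (2,2), (2,4), (2,6), (3,0), (3,2), (3,4), (3,6), (4,0), (4,2), (4,4), (4,6), (5,0), (5,2), (5,4), (5,6)}; {(0,0), (0,2), (0,4), (0,6), (1,1), (1,3), (1,5), (1,7), (2,0), (2,2), (2,4), (2,6), (3,1), (3,3), (3,5), (3,7), (4,0), (4,2), (4,4), (4,6), (5,1), (5,3), (5,5), (5,7)}.
So G has 3 subgroups of order 24.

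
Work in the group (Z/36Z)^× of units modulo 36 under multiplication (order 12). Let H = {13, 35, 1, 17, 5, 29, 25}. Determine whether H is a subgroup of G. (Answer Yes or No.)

No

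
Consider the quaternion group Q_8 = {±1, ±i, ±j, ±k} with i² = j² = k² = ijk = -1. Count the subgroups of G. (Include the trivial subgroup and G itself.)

|G| = 8, so by Lagrange every subgroup order divides 8. Divisors: 1, 2, 4, 8.
Subgroups by order — order 1: 1; order 2: 1; order 4: 3; order 8: 1.
Total: 1 + 1 + 3 + 1 = 6.

6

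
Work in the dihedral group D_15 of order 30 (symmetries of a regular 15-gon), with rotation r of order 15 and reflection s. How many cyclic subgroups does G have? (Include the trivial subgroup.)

19

Each element a generates a cyclic subgroup ⟨a⟩; distinct elements may generate the same one (a cyclic group of order d has φ(d) generators).
Cyclic subgroups by order — order 1: 1; order 2: 15; order 3: 1; order 5: 1; order 15: 1.
Total: 19.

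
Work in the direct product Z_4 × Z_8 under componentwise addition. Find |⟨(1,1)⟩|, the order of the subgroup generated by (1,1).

The order of (1,1) in Z_4 × Z_8 is lcm(ord(1) in Z_4, ord(1) in Z_8).
ord(1) = 4 and ord(1) = 8, so |⟨(1,1)⟩| = lcm(4, 8) = 8.

8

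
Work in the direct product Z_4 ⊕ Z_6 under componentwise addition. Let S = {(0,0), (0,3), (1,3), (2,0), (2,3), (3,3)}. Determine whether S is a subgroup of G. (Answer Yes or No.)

No

Closure fails: (0,3) + (3,3) = (3,0) ∉ S. So S is not a subgroup.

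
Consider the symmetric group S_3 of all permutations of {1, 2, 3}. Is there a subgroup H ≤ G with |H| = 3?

3 | 6. A subgroup of order 3 is {e, (1 2 3), (1 3 2)}.

Yes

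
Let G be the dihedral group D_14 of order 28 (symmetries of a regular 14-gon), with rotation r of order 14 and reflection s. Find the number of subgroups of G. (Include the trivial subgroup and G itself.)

28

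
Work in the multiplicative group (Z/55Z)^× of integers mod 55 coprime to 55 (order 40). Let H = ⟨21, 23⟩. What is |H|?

|⟨21⟩| = 2 and |⟨23⟩| = 4, so |H| is a multiple of lcm(2, 4) = 4 and divides |G| = 40.
Closing under the operation: H = {1, 12, 21, 23, 32, 34, 43, 54}, so |H| = 8.

8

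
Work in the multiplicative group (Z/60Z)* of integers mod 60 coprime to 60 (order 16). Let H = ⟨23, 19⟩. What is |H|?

8

|⟨23⟩| = 4 and |⟨19⟩| = 2, so |H| is a multiple of lcm(4, 2) = 4 and divides |G| = 16.
Closing under the operation: H = {1, 17, 19, 23, 31, 47, 49, 53}, so |H| = 8.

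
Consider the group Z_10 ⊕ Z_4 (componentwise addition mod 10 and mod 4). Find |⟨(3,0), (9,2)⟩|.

20

|⟨(3,0)⟩| = 10 and |⟨(9,2)⟩| = 10, so |H| is a multiple of lcm(10, 10) = 10 and divides |G| = 40.
Closing under the operation: H = {(0,0), (0,2), (1,0), (1,2), (2,0), (2,2), (3,0), (3,2), (4,0), (4,2), (5,0), (5,2), (6,0), (6,2), (7,0), (7,2), (8,0), (8,2), (9,0), (9,2)}, so |H| = 20.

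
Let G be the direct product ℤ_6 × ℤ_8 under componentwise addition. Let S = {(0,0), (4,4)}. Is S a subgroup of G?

(4,4) ∈ S but its inverse (2,4) ∉ S, so S is not a subgroup.

No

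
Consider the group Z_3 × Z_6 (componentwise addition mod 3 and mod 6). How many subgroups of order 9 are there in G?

|G| = 18 and 9 | 18, so subgroups of order 9 are possible by Lagrange.
The subgroups of order 9 are: {(0,0), (0,2), (0,4), (1,0), (1,2), (1,4), (2,0), (2,2), (2,4)}.
So G has 1 subgroup of order 9.

1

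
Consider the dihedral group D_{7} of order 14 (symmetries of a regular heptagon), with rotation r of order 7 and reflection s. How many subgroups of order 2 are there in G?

|G| = 14 and 2 | 14, so subgroups of order 2 are possible by Lagrange.
The subgroups of order 2 are: {e, r^2s}; {e, r^3s}; {e, r^4s}; {e, r^5s}; … (7 in all).
So G has 7 subgroups of order 2.

7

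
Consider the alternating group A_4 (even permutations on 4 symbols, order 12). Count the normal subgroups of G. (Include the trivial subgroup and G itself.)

3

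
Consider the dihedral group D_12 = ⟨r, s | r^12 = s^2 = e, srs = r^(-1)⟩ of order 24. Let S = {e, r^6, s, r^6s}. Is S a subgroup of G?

|S| = 4 divides |G| = 24, consistent with Lagrange.
S contains the identity, every element's inverse is in S, and S is closed under ·: it is a subgroup.

Yes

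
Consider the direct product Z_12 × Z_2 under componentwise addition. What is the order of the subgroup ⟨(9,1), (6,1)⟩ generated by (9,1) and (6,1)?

|⟨(9,1)⟩| = 4 and |⟨(6,1)⟩| = 2, so |H| is a multiple of lcm(4, 2) = 4 and divides |G| = 24.
Closing under the operation: H = {(0,0), (0,1), (3,0), (3,1), (6,0), (6,1), (9,0), (9,1)}, so |H| = 8.

8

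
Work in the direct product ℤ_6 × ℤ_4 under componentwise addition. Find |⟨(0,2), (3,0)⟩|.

4

|⟨(0,2)⟩| = 2 and |⟨(3,0)⟩| = 2, so |H| is a multiple of lcm(2, 2) = 2 and divides |G| = 24.
Closing under the operation: H = {(0,0), (0,2), (3,0), (3,2)}, so |H| = 4.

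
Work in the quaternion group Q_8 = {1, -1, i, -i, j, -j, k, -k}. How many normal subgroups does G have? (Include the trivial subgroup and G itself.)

G has 6 subgroups. Checking conjugation-invariance by order — order 1: 1/1 normal; order 2: 1/1 normal; order 4: 3/3 normal; order 8: 1/1 normal.
Total normal subgroups: 6.

6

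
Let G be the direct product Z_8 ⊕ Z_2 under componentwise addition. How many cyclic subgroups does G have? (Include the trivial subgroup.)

8

Group the elements of G by the cyclic subgroup they generate; each cyclic subgroup of order d accounts for φ(d) elements.
Cyclic subgroups by order — order 1: 1; order 2: 3; order 4: 2; order 8: 2.
Total: 8.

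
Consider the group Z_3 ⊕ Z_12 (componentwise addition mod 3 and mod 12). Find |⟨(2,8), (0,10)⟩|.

|⟨(2,8)⟩| = 3 and |⟨(0,10)⟩| = 6, so |H| is a multiple of lcm(3, 6) = 6 and divides |G| = 36.
Closing under the operation: H = {(0,0), (0,2), (0,4), (0,6), (0,8), (0,10), (1,0), (1,2), (1,4), (1,6), (1,8), (1,10), (2,0), (2,2), (2,4), (2,6), (2,8), (2,10)}, so |H| = 18.

18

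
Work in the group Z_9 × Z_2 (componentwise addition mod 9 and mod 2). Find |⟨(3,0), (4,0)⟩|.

|⟨(3,0)⟩| = 3 and |⟨(4,0)⟩| = 9, so |H| is a multiple of lcm(3, 9) = 9 and divides |G| = 18.
Closing under the operation: H = {(0,0), (1,0), (2,0), (3,0), (4,0), (5,0), (6,0), (7,0), (8,0)}, so |H| = 9.

9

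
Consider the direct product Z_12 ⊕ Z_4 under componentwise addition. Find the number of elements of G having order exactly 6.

6

An element (a,b) has order lcm(ord(a), ord(b)); count pairs with lcm equal to 6.
Enumerating gives 6 such elements.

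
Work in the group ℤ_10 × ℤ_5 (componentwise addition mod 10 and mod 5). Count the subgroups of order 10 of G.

|G| = 50 and 10 | 50, so subgroups of order 10 are possible by Lagrange.
The subgroups of order 10 are: {(0,0), (0,1), (0,2), (0,3), (0,4), (5,0), (5,1), (5,2), (5,3), (5,4)}; {(0,0), (1,0), (2,0), (3,0), (4,0), (5,0), (6,0), (7,0), (8,0), (9,0)}; {(0,0), (1,1), (2,2), (3,3), (4,4), (5,0), (6,1), (7,2), (8,3), (9,4)}; {(0,0), (1,2), (2,4), (3,1), (4,3), (5,0), (6,2), (7,4), (8,1), (9,3)}; … (6 in all).
So G has 6 subgroups of order 10.

6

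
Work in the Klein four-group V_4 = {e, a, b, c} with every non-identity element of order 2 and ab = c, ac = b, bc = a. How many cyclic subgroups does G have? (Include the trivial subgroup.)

4

Group the elements of G by the cyclic subgroup they generate; each cyclic subgroup of order d accounts for φ(d) elements.
Cyclic subgroups by order — order 1: 1; order 2: 3.
Total: 4.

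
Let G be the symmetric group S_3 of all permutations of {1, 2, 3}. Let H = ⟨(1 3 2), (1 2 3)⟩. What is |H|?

3

|⟨(1 3 2)⟩| = 3 and |⟨(1 2 3)⟩| = 3, so |H| is a multiple of lcm(3, 3) = 3 and divides |G| = 6.
Closing under the operation: H = {e, (1 2 3), (1 3 2)}, so |H| = 3.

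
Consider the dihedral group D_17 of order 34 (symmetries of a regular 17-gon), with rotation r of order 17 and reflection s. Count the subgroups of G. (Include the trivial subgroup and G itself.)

20

|G| = 34, so by Lagrange every subgroup order divides 34. Divisors: 1, 2, 17, 34.
Subgroups by order — order 1: 1; order 2: 17; order 17: 1; order 34: 1.
Total: 1 + 17 + 1 + 1 = 20.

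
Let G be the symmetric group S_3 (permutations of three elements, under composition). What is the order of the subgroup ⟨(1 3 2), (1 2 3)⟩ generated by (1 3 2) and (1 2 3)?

|⟨(1 3 2)⟩| = 3 and |⟨(1 2 3)⟩| = 3, so |H| is a multiple of lcm(3, 3) = 3 and divides |G| = 6.
Closing under the operation: H = {e, (1 2 3), (1 3 2)}, so |H| = 3.

3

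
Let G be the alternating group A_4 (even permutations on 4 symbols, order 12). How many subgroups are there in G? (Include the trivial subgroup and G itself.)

|G| = 12, so by Lagrange every subgroup order divides 12. Divisors: 1, 2, 3, 4, 6, 12.
Subgroups by order — order 1: 1; order 2: 3; order 3: 4; order 4: 1; order 6: 0; order 12: 1.
Total: 1 + 3 + 4 + 1 + 0 + 1 = 10.

10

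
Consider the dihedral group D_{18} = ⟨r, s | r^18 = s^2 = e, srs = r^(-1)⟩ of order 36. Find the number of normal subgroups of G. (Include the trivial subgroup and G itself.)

9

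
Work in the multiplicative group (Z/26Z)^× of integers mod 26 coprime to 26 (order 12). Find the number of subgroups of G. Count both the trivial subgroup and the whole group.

6

|G| = 12, so by Lagrange every subgroup order divides 12. Divisors: 1, 2, 3, 4, 6, 12.
Subgroups by order — order 1: 1; order 2: 1; order 3: 1; order 4: 1; order 6: 1; order 12: 1.
Total: 1 + 1 + 1 + 1 + 1 + 1 = 6.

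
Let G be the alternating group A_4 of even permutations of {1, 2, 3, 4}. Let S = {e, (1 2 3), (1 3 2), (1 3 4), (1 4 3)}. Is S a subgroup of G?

No

|S| = 5 does not divide |G| = 12, so by Lagrange S is not a subgroup.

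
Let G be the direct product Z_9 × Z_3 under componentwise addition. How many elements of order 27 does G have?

An element (a,b) has order lcm(ord(a), ord(b)); count pairs with lcm equal to 27.
Enumerating gives 0 such elements.

0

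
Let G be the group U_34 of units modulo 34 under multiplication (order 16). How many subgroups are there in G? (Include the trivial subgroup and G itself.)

|G| = 16, so by Lagrange every subgroup order divides 16. Divisors: 1, 2, 4, 8, 16.
Subgroups by order — order 1: 1; order 2: 1; order 4: 1; order 8: 1; order 16: 1.
Total: 1 + 1 + 1 + 1 + 1 = 5.

5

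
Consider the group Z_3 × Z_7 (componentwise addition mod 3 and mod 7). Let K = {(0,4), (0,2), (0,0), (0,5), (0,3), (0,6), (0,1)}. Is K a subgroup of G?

Yes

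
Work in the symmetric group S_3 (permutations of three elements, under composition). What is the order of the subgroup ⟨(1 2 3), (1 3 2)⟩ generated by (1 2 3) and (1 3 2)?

|⟨(1 2 3)⟩| = 3 and |⟨(1 3 2)⟩| = 3, so |H| is a multiple of lcm(3, 3) = 3 and divides |G| = 6.
Closing under the operation: H = {e, (1 2 3), (1 3 2)}, so |H| = 3.

3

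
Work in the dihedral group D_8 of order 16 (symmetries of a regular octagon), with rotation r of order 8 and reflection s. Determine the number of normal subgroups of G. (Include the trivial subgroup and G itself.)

7

G has 19 subgroups. Checking conjugation-invariance by order — order 1: 1/1 normal; order 2: 1/9 normal; order 4: 1/5 normal; order 8: 3/3 normal; order 16: 1/1 normal.
Total normal subgroups: 7.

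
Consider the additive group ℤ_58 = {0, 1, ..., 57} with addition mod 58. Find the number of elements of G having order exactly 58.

28

In a cyclic group of order 58, the number of elements of order d (for d | 58) is φ(d).
φ(58) = 28.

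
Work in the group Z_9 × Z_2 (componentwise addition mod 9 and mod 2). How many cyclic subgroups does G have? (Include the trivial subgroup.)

Group the elements of G by the cyclic subgroup they generate; each cyclic subgroup of order d accounts for φ(d) elements.
Cyclic subgroups by order — order 1: 1; order 2: 1; order 3: 1; order 6: 1; order 9: 1; order 18: 1.
Total: 6.

6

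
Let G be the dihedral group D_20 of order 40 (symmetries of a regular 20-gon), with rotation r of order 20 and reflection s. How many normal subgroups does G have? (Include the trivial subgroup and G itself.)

9

G has 48 subgroups. Checking conjugation-invariance by order — order 1: 1/1 normal; order 2: 1/21 normal; order 4: 1/11 normal; order 5: 1/1 normal; order 8: 0/5 normal; order 10: 1/5 normal; order 20: 3/3 normal; order 40: 1/1 normal.
Total normal subgroups: 9.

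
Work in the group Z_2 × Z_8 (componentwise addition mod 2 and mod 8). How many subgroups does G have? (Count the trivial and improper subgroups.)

|G| = 16, so by Lagrange every subgroup order divides 16. Divisors: 1, 2, 4, 8, 16.
Subgroups by order — order 1: 1; order 2: 3; order 4: 3; order 8: 3; order 16: 1.
Total: 1 + 3 + 3 + 3 + 1 = 11.

11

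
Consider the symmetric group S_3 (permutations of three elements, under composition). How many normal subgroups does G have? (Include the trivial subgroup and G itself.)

G has 6 subgroups. Checking conjugation-invariance by order — order 1: 1/1 normal; order 2: 0/3 normal; order 3: 1/1 normal; order 6: 1/1 normal.
Total normal subgroups: 3.

3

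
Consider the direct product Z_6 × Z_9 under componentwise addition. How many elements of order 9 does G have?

An element (a,b) has order lcm(ord(a), ord(b)); count pairs with lcm equal to 9.
Enumerating gives 18 such elements.

18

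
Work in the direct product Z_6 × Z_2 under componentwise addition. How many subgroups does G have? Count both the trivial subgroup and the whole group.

10

|G| = 12, so by Lagrange every subgroup order divides 12. Divisors: 1, 2, 3, 4, 6, 12.
Subgroups by order — order 1: 1; order 2: 3; order 3: 1; order 4: 1; order 6: 3; order 12: 1.
Total: 1 + 3 + 1 + 1 + 3 + 1 = 10.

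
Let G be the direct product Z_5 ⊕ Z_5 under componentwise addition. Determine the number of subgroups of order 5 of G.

6

|G| = 25 and 5 | 25, so subgroups of order 5 are possible by Lagrange.
The subgroups of order 5 are: {(0,0), (0,1), (0,2), (0,3), (0,4)}; {(0,0), (1,0), (2,0), (3,0), (4,0)}; {(0,0), (1,1), (2,2), (3,3), (4,4)}; {(0,0), (1,2), (2,4), (3,1), (4,3)}; … (6 in all).
So G has 6 subgroups of order 5.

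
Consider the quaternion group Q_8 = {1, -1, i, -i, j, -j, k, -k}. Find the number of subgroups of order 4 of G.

3

|G| = 8 and 4 | 8, so subgroups of order 4 are possible by Lagrange.
The subgroups of order 4 are: {1, -1, i, -i}; {1, -1, j, -j}; {1, -1, k, -k}.
So G has 3 subgroups of order 4.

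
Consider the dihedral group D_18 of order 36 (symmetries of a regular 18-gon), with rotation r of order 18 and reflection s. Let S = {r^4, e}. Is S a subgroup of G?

r^4 ∈ S but its inverse r^14 ∉ S, so S is not a subgroup.

No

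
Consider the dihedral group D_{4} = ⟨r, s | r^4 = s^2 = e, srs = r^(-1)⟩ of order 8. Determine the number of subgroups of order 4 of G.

3

|G| = 8 and 4 | 8, so subgroups of order 4 are possible by Lagrange.
The subgroups of order 4 are: {e, r, r^2, r^3}; {e, r^2, s, r^2s}; {e, r^2, rs, r^3s}.
So G has 3 subgroups of order 4.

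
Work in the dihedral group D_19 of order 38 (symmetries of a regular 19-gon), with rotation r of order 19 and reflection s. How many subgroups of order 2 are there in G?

|G| = 38 and 2 | 38, so subgroups of order 2 are possible by Lagrange.
The subgroups of order 2 are: {e, r^10s}; {e, r^11s}; {e, r^12s}; {e, r^13s}; … (19 in all).
So G has 19 subgroups of order 2.

19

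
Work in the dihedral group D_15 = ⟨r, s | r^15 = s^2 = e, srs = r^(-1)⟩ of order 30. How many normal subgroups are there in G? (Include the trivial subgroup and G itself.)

5

G has 28 subgroups. Checking conjugation-invariance by order — order 1: 1/1 normal; order 2: 0/15 normal; order 3: 1/1 normal; order 5: 1/1 normal; order 6: 0/5 normal; order 10: 0/3 normal; order 15: 1/1 normal; order 30: 1/1 normal.
Total normal subgroups: 5.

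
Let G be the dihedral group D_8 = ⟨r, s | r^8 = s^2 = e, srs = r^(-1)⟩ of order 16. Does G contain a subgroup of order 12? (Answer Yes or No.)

12 does not divide |G| = 16, so by Lagrange no subgroup of order 12 exists.

No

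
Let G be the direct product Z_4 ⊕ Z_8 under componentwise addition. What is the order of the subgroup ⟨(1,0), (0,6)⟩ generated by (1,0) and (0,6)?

|⟨(1,0)⟩| = 4 and |⟨(0,6)⟩| = 4, so |H| is a multiple of lcm(4, 4) = 4 and divides |G| = 32.
Closing under the operation: H = {(0,0), (0,2), (0,4), (0,6), (1,0), (1,2), (1,4), (1,6), (2,0), (2,2), (2,4), (2,6), (3,0), (3,2), (3,4), (3,6)}, so |H| = 16.

16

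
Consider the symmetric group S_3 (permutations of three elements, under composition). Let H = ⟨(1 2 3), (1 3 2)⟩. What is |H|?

3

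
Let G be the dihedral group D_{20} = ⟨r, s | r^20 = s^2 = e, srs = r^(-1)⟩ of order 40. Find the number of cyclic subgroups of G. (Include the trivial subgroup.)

Each element a generates a cyclic subgroup ⟨a⟩; distinct elements may generate the same one (a cyclic group of order d has φ(d) generators).
Cyclic subgroups by order — order 1: 1; order 2: 21; order 4: 1; order 5: 1; order 10: 1; order 20: 1.
Total: 26.

26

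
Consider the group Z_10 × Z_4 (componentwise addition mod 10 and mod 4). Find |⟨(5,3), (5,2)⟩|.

|⟨(5,3)⟩| = 4 and |⟨(5,2)⟩| = 2, so |H| is a multiple of lcm(4, 2) = 4 and divides |G| = 40.
Closing under the operation: H = {(0,0), (0,1), (0,2), (0,3), (5,0), (5,1), (5,2), (5,3)}, so |H| = 8.

8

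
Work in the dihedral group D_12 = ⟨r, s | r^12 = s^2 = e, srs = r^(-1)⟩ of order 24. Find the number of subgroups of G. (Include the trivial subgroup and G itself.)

34

|G| = 24, so by Lagrange every subgroup order divides 24. Divisors: 1, 2, 3, 4, 6, 8, 12, 24.
Subgroups by order — order 1: 1; order 2: 13; order 3: 1; order 4: 7; order 6: 5; order 8: 3; order 12: 3; order 24: 1.
Total: 1 + 13 + 1 + 7 + 5 + 3 + 3 + 1 = 34.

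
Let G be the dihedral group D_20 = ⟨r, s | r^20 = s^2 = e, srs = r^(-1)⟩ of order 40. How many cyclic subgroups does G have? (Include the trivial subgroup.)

26

Each element a generates a cyclic subgroup ⟨a⟩; distinct elements may generate the same one (a cyclic group of order d has φ(d) generators).
Cyclic subgroups by order — order 1: 1; order 2: 21; order 4: 1; order 5: 1; order 10: 1; order 20: 1.
Total: 26.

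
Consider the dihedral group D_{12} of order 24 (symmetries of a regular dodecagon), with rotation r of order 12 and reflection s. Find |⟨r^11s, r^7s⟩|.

|⟨r^11s⟩| = 2 and |⟨r^7s⟩| = 2, so |H| is a multiple of lcm(2, 2) = 2 and divides |G| = 24.
Closing under the operation: H = {e, r^4, r^8, r^3s, r^7s, r^11s}, so |H| = 6.

6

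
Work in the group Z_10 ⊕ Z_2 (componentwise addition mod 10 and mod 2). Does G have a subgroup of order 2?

2 | 20. A subgroup of order 2 is {(0,0), (0,1)}.

Yes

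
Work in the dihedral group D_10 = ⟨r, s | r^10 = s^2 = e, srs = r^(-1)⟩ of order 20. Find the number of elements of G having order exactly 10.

The elements of order 10 are: r, r^3, r^7, r^9.
That's 4.

4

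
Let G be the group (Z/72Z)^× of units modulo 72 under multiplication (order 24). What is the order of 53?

2

Compute successive powers of 53 mod 72: 53, 1; 53^2 ≡ 1 (mod 72).
So |⟨53⟩| = 2.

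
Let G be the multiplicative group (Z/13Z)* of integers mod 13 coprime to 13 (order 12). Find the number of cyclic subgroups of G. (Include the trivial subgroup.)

Each element a generates a cyclic subgroup ⟨a⟩; distinct elements may generate the same one (a cyclic group of order d has φ(d) generators).
Cyclic subgroups by order — order 1: 1; order 2: 1; order 3: 1; order 4: 1; order 6: 1; order 12: 1.
Total: 6.

6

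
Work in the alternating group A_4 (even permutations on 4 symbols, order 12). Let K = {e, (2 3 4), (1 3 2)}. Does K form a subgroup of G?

No

(1 3 2) ∈ K but its inverse (1 2 3) ∉ K, so K is not a subgroup.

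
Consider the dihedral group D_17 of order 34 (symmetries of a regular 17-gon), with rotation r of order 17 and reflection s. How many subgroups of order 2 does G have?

17

|G| = 34 and 2 | 34, so subgroups of order 2 are possible by Lagrange.
The subgroups of order 2 are: {e, r^10s}; {e, r^11s}; {e, r^12s}; {e, r^13s}; … (17 in all).
So G has 17 subgroups of order 2.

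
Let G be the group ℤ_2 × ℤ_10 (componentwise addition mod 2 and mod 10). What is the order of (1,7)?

10

The order of (1,7) in Z_2 × Z_10 is lcm(ord(1) in Z_2, ord(7) in Z_10).
ord(1) = 2 and ord(7) = 10, so |⟨(1,7)⟩| = lcm(2, 10) = 10.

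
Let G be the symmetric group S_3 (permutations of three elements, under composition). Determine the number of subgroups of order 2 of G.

3

|G| = 6 and 2 | 6, so subgroups of order 2 are possible by Lagrange.
The subgroups of order 2 are: {e, (1 2)}; {e, (1 3)}; {e, (2 3)}.
So G has 3 subgroups of order 2.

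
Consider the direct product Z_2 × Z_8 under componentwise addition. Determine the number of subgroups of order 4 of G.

|G| = 16 and 4 | 16, so subgroups of order 4 are possible by Lagrange.
The subgroups of order 4 are: {(0,0), (0,2), (0,4), (0,6)}; {(0,0), (0,4), (1,0), (1,4)}; {(0,0), (0,4), (1,2), (1,6)}.
So G has 3 subgroups of order 4.

3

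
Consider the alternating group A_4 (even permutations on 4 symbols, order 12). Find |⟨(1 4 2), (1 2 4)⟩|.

|⟨(1 4 2)⟩| = 3 and |⟨(1 2 4)⟩| = 3, so |H| is a multiple of lcm(3, 3) = 3 and divides |G| = 12.
Closing under the operation: H = {e, (1 2 4), (1 4 2)}, so |H| = 3.

3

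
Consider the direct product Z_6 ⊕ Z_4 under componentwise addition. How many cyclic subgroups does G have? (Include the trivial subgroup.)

Each element a generates a cyclic subgroup ⟨a⟩; distinct elements may generate the same one (a cyclic group of order d has φ(d) generators).
Cyclic subgroups by order — order 1: 1; order 2: 3; order 3: 1; order 4: 2; order 6: 3; order 12: 2.
Total: 12.

12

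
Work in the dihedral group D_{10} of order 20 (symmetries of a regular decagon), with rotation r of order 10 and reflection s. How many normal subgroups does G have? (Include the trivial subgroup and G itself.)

7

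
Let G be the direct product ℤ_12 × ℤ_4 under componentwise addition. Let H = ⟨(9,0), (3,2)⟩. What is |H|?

8

|⟨(9,0)⟩| = 4 and |⟨(3,2)⟩| = 4, so |H| is a multiple of lcm(4, 4) = 4 and divides |G| = 48.
Closing under the operation: H = {(0,0), (0,2), (3,0), (3,2), (6,0), (6,2), (9,0), (9,2)}, so |H| = 8.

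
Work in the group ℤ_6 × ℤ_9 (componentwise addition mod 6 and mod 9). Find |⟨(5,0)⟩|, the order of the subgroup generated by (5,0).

6

The order of (5,0) in Z_6 × Z_9 is lcm(ord(5) in Z_6, ord(0) in Z_9).
ord(5) = 6 and ord(0) = 1, so |⟨(5,0)⟩| = lcm(6, 1) = 6.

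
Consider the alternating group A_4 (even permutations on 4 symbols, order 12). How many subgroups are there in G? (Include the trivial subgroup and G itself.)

|G| = 12, so by Lagrange every subgroup order divides 12. Divisors: 1, 2, 3, 4, 6, 12.
Subgroups by order — order 1: 1; order 2: 3; order 3: 4; order 4: 1; order 6: 0; order 12: 1.
Total: 1 + 3 + 4 + 1 + 0 + 1 = 10.

10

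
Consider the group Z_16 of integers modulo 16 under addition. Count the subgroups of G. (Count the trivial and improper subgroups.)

Subgroups of the cyclic group Z_16 correspond bijectively to divisors of 16.
Divisors of 16: 1, 2, 4, 8, 16.
So Z_16 has 5 subgroups.

5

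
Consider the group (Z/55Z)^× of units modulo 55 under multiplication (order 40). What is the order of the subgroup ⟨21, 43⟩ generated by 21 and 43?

|⟨21⟩| = 2 and |⟨43⟩| = 4, so |H| is a multiple of lcm(2, 4) = 4 and divides |G| = 40.
Closing under the operation: H = {1, 12, 21, 23, 32, 34, 43, 54}, so |H| = 8.

8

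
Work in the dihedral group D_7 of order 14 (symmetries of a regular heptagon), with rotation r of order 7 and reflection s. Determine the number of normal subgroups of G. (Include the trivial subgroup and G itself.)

3

G has 10 subgroups. Checking conjugation-invariance by order — order 1: 1/1 normal; order 2: 0/7 normal; order 7: 1/1 normal; order 14: 1/1 normal.
Total normal subgroups: 3.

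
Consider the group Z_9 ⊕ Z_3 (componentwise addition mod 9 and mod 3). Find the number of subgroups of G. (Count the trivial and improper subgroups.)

|G| = 27, so by Lagrange every subgroup order divides 27. Divisors: 1, 3, 9, 27.
Subgroups by order — order 1: 1; order 3: 4; order 9: 4; order 27: 1.
Total: 1 + 4 + 4 + 1 = 10.

10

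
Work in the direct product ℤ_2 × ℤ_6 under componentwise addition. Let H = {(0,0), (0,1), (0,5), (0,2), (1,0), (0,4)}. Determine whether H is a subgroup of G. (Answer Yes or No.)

No

Closure fails: (0,1) + (0,2) = (0,3) ∉ H. So H is not a subgroup.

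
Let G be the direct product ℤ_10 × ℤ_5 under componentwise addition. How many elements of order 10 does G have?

24

An element (a,b) has order lcm(ord(a), ord(b)); count pairs with lcm equal to 10.
Enumerating gives 24 such elements.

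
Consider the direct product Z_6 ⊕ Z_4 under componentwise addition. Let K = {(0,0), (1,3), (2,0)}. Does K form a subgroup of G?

(1,3) ∈ K but its inverse (5,1) ∉ K, so K is not a subgroup.

No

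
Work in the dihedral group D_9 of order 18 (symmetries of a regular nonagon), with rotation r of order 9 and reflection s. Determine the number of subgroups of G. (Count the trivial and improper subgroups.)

|G| = 18, so by Lagrange every subgroup order divides 18. Divisors: 1, 2, 3, 6, 9, 18.
Subgroups by order — order 1: 1; order 2: 9; order 3: 1; order 6: 3; order 9: 1; order 18: 1.
Total: 1 + 9 + 1 + 3 + 1 + 1 = 16.

16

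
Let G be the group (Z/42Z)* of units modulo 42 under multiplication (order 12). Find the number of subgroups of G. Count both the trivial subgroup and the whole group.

10

|G| = 12, so by Lagrange every subgroup order divides 12. Divisors: 1, 2, 3, 4, 6, 12.
Subgroups by order — order 1: 1; order 2: 3; order 3: 1; order 4: 1; order 6: 3; order 12: 1.
Total: 1 + 3 + 1 + 1 + 3 + 1 = 10.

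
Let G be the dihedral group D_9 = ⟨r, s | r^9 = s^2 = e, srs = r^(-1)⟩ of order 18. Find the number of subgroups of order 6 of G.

|G| = 18 and 6 | 18, so subgroups of order 6 are possible by Lagrange.
The subgroups of order 6 are: {e, r^3, r^6, r^2s, r^5s, r^8s}; {e, r^3, r^6, s, r^3s, r^6s}; {e, r^3, r^6, rs, r^4s, r^7s}.
So G has 3 subgroups of order 6.

3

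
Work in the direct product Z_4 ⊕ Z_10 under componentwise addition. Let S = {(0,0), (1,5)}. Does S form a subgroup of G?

(1,5) ∈ S but its inverse (3,5) ∉ S, so S is not a subgroup.

No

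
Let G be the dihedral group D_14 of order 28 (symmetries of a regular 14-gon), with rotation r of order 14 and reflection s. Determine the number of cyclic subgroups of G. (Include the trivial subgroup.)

18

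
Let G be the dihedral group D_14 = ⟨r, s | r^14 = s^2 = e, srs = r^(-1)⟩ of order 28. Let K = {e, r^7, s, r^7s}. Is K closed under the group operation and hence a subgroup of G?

|K| = 4 divides |G| = 28, consistent with Lagrange.
K contains the identity, every element's inverse is in K, and K is closed under ·: it is a subgroup.

Yes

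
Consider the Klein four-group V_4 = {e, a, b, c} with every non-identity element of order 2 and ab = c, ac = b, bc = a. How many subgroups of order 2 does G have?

3

|G| = 4 and 2 | 4, so subgroups of order 2 are possible by Lagrange.
The subgroups of order 2 are: {e, a}; {e, b}; {e, c}.
So G has 3 subgroups of order 2.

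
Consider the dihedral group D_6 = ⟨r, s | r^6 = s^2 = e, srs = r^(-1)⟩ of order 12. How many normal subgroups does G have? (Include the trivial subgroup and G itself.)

G has 16 subgroups. Checking conjugation-invariance by order — order 1: 1/1 normal; order 2: 1/7 normal; order 3: 1/1 normal; order 4: 0/3 normal; order 6: 3/3 normal; order 12: 1/1 normal.
Total normal subgroups: 7.

7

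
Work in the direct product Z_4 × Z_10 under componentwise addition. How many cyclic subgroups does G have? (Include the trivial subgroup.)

12

A cyclic subgroup of order d is generated by each of its φ(d) elements of order d, so the cyclic subgroups of order d number (#elements of order d)/φ(d).
Cyclic subgroups by order — order 1: 1; order 2: 3; order 4: 2; order 5: 1; order 10: 3; order 20: 2.
Total: 12.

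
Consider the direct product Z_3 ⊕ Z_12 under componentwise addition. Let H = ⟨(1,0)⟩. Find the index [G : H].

12

|⟨(1,0)⟩| = 3 and |G| = 36.
By Lagrange, [G : H] = |G|/|H| = 36/3 = 12.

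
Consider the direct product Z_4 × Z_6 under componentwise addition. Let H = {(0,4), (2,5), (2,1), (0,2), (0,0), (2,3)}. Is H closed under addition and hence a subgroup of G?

Yes

|H| = 6 divides |G| = 24, consistent with Lagrange.
H contains the identity, every element's inverse is in H, and H is closed under +: it is a subgroup.
In fact H = ⟨(2,1)⟩.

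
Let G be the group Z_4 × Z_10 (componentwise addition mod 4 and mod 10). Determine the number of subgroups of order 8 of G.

|G| = 40 and 8 | 40, so subgroups of order 8 are possible by Lagrange.
The subgroups of order 8 are: {(0,0), (0,5), (1,0), (1,5), (2,0), (2,5), (3,0), (3,5)}.
So G has 1 subgroup of order 8.

1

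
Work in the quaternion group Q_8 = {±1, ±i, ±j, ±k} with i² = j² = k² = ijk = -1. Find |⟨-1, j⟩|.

4

|⟨-1⟩| = 2 and |⟨j⟩| = 4, so |H| is a multiple of lcm(2, 4) = 4 and divides |G| = 8.
Closing under the operation: H = {1, -1, j, -j}, so |H| = 4.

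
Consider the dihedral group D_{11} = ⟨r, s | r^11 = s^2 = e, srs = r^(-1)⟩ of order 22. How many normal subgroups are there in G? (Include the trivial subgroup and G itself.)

G has 14 subgroups. Checking conjugation-invariance by order — order 1: 1/1 normal; order 2: 0/11 normal; order 11: 1/1 normal; order 22: 1/1 normal.
Total normal subgroups: 3.

3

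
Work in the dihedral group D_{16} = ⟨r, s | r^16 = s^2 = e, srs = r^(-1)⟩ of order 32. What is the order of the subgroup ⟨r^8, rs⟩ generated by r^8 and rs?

4

|⟨r^8⟩| = 2 and |⟨rs⟩| = 2, so |H| is a multiple of lcm(2, 2) = 2 and divides |G| = 32.
Closing under the operation: H = {e, r^8, rs, r^9s}, so |H| = 4.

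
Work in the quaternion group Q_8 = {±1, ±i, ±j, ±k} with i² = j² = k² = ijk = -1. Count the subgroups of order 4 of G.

|G| = 8 and 4 | 8, so subgroups of order 4 are possible by Lagrange.
The subgroups of order 4 are: {1, -1, i, -i}; {1, -1, j, -j}; {1, -1, k, -k}.
So G has 3 subgroups of order 4.

3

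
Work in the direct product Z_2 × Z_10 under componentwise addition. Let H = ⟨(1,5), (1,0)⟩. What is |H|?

4

|⟨(1,5)⟩| = 2 and |⟨(1,0)⟩| = 2, so |H| is a multiple of lcm(2, 2) = 2 and divides |G| = 20.
Closing under the operation: H = {(0,0), (0,5), (1,0), (1,5)}, so |H| = 4.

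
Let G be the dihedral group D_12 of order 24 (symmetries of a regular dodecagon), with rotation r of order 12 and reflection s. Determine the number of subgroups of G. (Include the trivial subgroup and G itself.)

34

|G| = 24, so by Lagrange every subgroup order divides 24. Divisors: 1, 2, 3, 4, 6, 8, 12, 24.
Subgroups by order — order 1: 1; order 2: 13; order 3: 1; order 4: 7; order 6: 5; order 8: 3; order 12: 3; order 24: 1.
Total: 1 + 13 + 1 + 7 + 5 + 3 + 3 + 1 = 34.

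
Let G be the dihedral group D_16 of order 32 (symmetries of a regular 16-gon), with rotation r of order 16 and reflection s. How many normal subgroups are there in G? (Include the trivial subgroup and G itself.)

G has 36 subgroups. Checking conjugation-invariance by order — order 1: 1/1 normal; order 2: 1/17 normal; order 4: 1/9 normal; order 8: 1/5 normal; order 16: 3/3 normal; order 32: 1/1 normal.
Total normal subgroups: 8.

8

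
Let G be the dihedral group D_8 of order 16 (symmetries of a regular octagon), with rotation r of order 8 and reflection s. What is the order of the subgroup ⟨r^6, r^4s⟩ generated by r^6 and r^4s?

8

|⟨r^6⟩| = 4 and |⟨r^4s⟩| = 2, so |H| is a multiple of lcm(4, 2) = 4 and divides |G| = 16.
Closing under the operation: H = {e, r^2, r^4, r^6, s, r^2s, r^4s, r^6s}, so |H| = 8.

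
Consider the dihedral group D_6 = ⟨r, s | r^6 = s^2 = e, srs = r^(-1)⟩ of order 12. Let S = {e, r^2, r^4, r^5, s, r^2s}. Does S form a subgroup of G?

r^5 ∈ S but its inverse r ∉ S, so S is not a subgroup.

No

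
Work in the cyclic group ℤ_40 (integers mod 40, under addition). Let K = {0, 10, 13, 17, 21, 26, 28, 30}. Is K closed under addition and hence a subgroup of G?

17 ∈ K but its inverse 23 ∉ K, so K is not a subgroup.

No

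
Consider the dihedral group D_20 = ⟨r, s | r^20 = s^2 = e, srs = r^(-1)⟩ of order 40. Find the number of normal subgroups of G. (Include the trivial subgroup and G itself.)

9

G has 48 subgroups. Checking conjugation-invariance by order — order 1: 1/1 normal; order 2: 1/21 normal; order 4: 1/11 normal; order 5: 1/1 normal; order 8: 0/5 normal; order 10: 1/5 normal; order 20: 3/3 normal; order 40: 1/1 normal.
Total normal subgroups: 9.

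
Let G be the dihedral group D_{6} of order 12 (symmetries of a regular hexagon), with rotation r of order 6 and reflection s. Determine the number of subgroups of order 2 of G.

7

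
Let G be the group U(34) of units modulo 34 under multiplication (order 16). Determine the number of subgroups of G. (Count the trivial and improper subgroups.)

5

|G| = 16, so by Lagrange every subgroup order divides 16. Divisors: 1, 2, 4, 8, 16.
Subgroups by order — order 1: 1; order 2: 1; order 4: 1; order 8: 1; order 16: 1.
Total: 1 + 1 + 1 + 1 + 1 = 5.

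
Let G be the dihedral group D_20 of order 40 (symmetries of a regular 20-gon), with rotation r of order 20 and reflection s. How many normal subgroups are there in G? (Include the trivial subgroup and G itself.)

G has 48 subgroups. Checking conjugation-invariance by order — order 1: 1/1 normal; order 2: 1/21 normal; order 4: 1/11 normal; order 5: 1/1 normal; order 8: 0/5 normal; order 10: 1/5 normal; order 20: 3/3 normal; order 40: 1/1 normal.
Total normal subgroups: 9.

9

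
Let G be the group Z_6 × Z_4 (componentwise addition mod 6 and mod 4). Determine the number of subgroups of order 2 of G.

3

|G| = 24 and 2 | 24, so subgroups of order 2 are possible by Lagrange.
The subgroups of order 2 are: {(0,0), (0,2)}; {(0,0), (3,0)}; {(0,0), (3,2)}.
So G has 3 subgroups of order 2.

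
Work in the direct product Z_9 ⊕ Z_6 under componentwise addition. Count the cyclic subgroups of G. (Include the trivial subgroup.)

16

A cyclic subgroup of order d is generated by each of its φ(d) elements of order d, so the cyclic subgroups of order d number (#elements of order d)/φ(d).
Cyclic subgroups by order — order 1: 1; order 2: 1; order 3: 4; order 6: 4; order 9: 3; order 18: 3.
Total: 16.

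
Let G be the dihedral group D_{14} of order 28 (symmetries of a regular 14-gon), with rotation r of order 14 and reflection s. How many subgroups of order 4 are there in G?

7

|G| = 28 and 4 | 28, so subgroups of order 4 are possible by Lagrange.
The subgroups of order 4 are: {e, r^7, r^3s, r^10s}; {e, r^7, r^4s, r^11s}; {e, r^7, r^5s, r^12s}; {e, r^7, r^6s, r^13s}; … (7 in all).
So G has 7 subgroups of order 4.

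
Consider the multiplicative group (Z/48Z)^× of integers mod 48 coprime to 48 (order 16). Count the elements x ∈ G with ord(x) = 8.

No element of G has order 8 (even though 8 | 16).

0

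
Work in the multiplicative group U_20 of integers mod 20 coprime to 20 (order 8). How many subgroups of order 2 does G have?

|G| = 8 and 2 | 8, so subgroups of order 2 are possible by Lagrange.
The subgroups of order 2 are: {1, 11}; {1, 19}; {1, 9}.
So G has 3 subgroups of order 2.

3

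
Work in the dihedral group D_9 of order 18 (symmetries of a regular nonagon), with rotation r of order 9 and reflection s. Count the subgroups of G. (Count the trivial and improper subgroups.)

16

|G| = 18, so by Lagrange every subgroup order divides 18. Divisors: 1, 2, 3, 6, 9, 18.
Subgroups by order — order 1: 1; order 2: 9; order 3: 1; order 6: 3; order 9: 1; order 18: 1.
Total: 1 + 9 + 1 + 3 + 1 + 1 = 16.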